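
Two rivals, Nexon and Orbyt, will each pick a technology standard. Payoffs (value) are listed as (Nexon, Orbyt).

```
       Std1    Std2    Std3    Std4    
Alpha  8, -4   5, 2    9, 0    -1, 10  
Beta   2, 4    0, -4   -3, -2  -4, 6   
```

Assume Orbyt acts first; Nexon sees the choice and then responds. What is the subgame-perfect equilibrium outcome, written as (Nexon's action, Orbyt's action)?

(Alpha, Std4)

Solve by backward induction (Orbyt leads).
- Std1: Nexon compares 8, 2 and picks Alpha; Orbyt would get -4.
- Std2: Nexon compares 5, 0 and picks Alpha; Orbyt would get 2.
- Std3: Nexon compares 9, -3 and picks Alpha; Orbyt would get 0.
- Std4: Nexon compares -1, -4 and picks Alpha; Orbyt would get 10.
Orbyt's induced payoffs are -4, 2, 0, 10, so Orbyt commits to Std4. Subgame-perfect outcome: (Alpha, Std4) with payoffs (-1, 10).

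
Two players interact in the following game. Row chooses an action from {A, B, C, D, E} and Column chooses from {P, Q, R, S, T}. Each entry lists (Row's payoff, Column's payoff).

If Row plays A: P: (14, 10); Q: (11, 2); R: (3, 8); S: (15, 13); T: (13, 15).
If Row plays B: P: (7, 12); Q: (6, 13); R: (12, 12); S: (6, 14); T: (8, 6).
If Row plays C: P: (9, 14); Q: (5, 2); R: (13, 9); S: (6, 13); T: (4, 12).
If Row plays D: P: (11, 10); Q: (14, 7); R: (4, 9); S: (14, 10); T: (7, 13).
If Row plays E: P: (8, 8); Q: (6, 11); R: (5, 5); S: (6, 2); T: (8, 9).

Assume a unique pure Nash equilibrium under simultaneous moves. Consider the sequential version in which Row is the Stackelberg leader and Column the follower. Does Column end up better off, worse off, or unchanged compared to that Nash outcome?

Column best-responds to each possible Row move:
- A → Column plays T (best of 10, 2, 8, 13, 15); Row gets 13.
- B → Column plays S (best of 12, 13, 12, 14, 6); Row gets 6.
- C → Column plays P (best of 14, 2, 9, 13, 12); Row gets 9.
- D → Column plays T (best of 10, 7, 9, 10, 13); Row gets 7.
- E → Column plays Q (best of 8, 11, 5, 2, 9); Row gets 6.
Among 13, 6, 9, 7, 6, the best is 13 at A. Subgame-perfect outcome: (A, T) with payoffs (13, 15).
Now find the simultaneous Nash equilibrium.
Row's best replies: P→A; Q→D; R→C; S→A; T→A.
Column's best replies: A→T; B→S; C→P; D→T; E→Q.
Only (A, T) has each player best-responding; Nash payoffs (13, 15).
Column earns 15 sequentially versus 15 at the Nash outcome: unchanged.

unchanged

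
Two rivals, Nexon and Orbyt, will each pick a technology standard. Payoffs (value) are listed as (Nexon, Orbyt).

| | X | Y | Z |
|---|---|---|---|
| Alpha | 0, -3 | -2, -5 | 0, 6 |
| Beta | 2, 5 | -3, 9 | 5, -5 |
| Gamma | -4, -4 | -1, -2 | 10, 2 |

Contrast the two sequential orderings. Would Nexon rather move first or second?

first

If Nexon leads: Orbyt's best replies are Alpha→Z, Beta→Y, Gamma→Z; Nexon's induced payoffs 0, -3, 10; outcome (Gamma, Z), payoffs (10, 2).
If Orbyt leads: Nexon's best replies are X→Beta, Y→Gamma, Z→Gamma; Orbyt's induced payoffs 5, -2, 2; outcome (Beta, X), payoffs (2, 5).
Nexon gets 10 moving first and 2 moving second, so Nexon prefers to move first.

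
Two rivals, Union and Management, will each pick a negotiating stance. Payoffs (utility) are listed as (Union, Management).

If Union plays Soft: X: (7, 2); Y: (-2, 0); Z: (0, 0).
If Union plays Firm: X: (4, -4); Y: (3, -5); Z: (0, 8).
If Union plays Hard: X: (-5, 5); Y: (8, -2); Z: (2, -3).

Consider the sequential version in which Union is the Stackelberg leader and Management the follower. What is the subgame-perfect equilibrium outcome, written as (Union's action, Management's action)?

(Soft, X)

Solve by backward induction (Union leads).
- Soft: Management compares 2, 0, 0 and picks X; Union would get 7.
- Firm: Management compares -4, -5, 8 and picks Z; Union would get 0.
- Hard: Management compares 5, -2, -3 and picks X; Union would get -5.
Maximizing over 7, 0, -5, Union chooses Soft. Subgame-perfect outcome: (Soft, X) with payoffs (7, 2).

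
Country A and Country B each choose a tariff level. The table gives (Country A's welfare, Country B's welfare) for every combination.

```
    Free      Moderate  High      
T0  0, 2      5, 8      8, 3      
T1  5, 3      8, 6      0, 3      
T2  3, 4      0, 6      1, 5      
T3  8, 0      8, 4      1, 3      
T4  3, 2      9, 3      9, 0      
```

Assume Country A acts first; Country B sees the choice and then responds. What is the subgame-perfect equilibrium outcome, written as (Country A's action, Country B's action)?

(T4, Moderate)

Backward induction with Country A moving first.
- T0: Country B compares 2, 8, 3 and picks Moderate; Country A would get 5.
- T1: Country B compares 3, 6, 3 and picks Moderate; Country A would get 8.
- T2: Country B compares 4, 6, 5 and picks Moderate; Country A would get 0.
- T3: Country B compares 0, 4, 3 and picks Moderate; Country A would get 8.
- T4: Country B compares 2, 3, 0 and picks Moderate; Country A would get 9.
Among 5, 8, 0, 8, 9, the best is 9 at T4. Subgame-perfect outcome: (T4, Moderate) with payoffs (9, 3).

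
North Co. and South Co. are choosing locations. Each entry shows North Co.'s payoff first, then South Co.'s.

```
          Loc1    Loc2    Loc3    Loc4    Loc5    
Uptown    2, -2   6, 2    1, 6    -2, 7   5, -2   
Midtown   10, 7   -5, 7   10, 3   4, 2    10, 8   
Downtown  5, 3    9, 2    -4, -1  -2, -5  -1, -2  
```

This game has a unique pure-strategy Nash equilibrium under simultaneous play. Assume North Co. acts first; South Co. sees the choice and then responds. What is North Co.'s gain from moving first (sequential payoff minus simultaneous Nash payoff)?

0

South Co. best-responds to each possible North Co. move:
- Uptown: South Co. compares -2, 2, 6, 7, -2 and picks Loc4; North Co. would get -2.
- Midtown: South Co. compares 7, 7, 3, 2, 8 and picks Loc5; North Co. would get 10.
- Downtown: South Co. compares 3, 2, -1, -5, -2 and picks Loc1; North Co. would get 5.
North Co.'s induced payoffs are -2, 10, 5, so North Co. commits to Midtown. Subgame-perfect outcome: (Midtown, Loc5) with payoffs (10, 8).
Under simultaneous play:
North Co.'s best replies: Loc1→Midtown; Loc2→Downtown; Loc3→Midtown; Loc4→Midtown; Loc5→Midtown.
South Co.'s best replies: Uptown→Loc4; Midtown→Loc5; Downtown→Loc1.
Only (Midtown, Loc5) has each player best-responding; Nash payoffs (10, 8).
North Co.'s commitment gain: 10 − 10 = 0.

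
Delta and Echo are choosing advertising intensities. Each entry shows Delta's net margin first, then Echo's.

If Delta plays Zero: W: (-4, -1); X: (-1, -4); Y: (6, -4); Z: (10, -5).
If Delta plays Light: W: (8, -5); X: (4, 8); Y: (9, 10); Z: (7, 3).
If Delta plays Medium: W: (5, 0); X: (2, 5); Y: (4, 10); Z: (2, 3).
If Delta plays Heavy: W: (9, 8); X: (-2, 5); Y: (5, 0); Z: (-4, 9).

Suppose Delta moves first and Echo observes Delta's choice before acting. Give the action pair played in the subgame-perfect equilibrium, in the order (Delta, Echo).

(Light, Y)

Backward induction with Delta moving first.
- Zero → Echo plays W (best of -1, -4, -4, -5); Delta gets -4.
- Light → Echo plays Y (best of -5, 8, 10, 3); Delta gets 9.
- Medium → Echo plays Y (best of 0, 5, 10, 3); Delta gets 4.
- Heavy → Echo plays Z (best of 8, 5, 0, 9); Delta gets -4.
Among -4, 9, 4, -4, the best is 9 at Light. Subgame-perfect outcome: (Light, Y) with payoffs (9, 10).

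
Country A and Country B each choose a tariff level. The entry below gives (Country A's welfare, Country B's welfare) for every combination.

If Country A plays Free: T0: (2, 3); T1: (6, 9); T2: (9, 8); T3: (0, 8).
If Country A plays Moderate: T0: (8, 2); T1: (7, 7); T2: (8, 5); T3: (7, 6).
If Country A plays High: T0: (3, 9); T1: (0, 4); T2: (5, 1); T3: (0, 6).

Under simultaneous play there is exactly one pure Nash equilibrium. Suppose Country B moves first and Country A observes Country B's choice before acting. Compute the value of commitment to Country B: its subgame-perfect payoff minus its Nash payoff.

1

Backward induction with Country B moving first.
- T0: BR = Moderate, leader payoff 2.
- T1: BR = Moderate, leader payoff 7.
- T2: BR = Free, leader payoff 8.
- T3: BR = Moderate, leader payoff 6.
Among 2, 7, 8, 6, the best is 8 at T2. Subgame-perfect outcome: (Free, T2) with payoffs (9, 8).
Under simultaneous play:
Country A's best replies: T0→Moderate; T1→Moderate; T2→Free; T3→Moderate.
Country B's best replies: Free→T1; Moderate→T1; High→T0.
Only (Moderate, T1) has each player best-responding; Nash payoffs (7, 7).
Country B's commitment gain: 8 − 7 = 1.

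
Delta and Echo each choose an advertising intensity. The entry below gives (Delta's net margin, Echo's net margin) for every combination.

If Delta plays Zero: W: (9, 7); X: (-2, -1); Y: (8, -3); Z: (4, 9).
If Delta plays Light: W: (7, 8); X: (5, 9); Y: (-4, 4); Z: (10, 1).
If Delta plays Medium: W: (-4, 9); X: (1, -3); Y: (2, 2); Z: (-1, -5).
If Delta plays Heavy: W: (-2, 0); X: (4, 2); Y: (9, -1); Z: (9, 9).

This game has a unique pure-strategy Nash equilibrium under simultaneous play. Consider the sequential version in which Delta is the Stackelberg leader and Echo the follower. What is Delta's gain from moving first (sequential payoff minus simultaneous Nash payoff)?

Work backward from Echo's decision.
- Zero: BR = Z, leader payoff 4.
- Light: BR = X, leader payoff 5.
- Medium: BR = W, leader payoff -4.
- Heavy: BR = Z, leader payoff 9.
Delta's induced payoffs are 4, 5, -4, 9, so Delta commits to Heavy. Subgame-perfect outcome: (Heavy, Z) with payoffs (9, 9).
For the simultaneous game, intersect best replies.
Delta's best replies: W→Zero; X→Light; Y→Heavy; Z→Light.
Echo's best replies: Zero→Z; Light→X; Medium→W; Heavy→Z.
Only (Light, X) has each player best-responding; Nash payoffs (5, 9).
Delta's commitment gain: 9 − 5 = 4.

4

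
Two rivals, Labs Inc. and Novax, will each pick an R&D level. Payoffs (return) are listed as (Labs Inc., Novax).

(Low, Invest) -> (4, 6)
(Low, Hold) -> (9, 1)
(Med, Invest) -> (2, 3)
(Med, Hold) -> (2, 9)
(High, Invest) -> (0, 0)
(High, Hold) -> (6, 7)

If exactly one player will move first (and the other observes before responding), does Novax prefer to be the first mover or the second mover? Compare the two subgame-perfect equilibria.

If Labs Inc. leads: Novax's best replies are Low→Invest, Med→Hold, High→Hold; Labs Inc.'s induced payoffs 4, 2, 6; outcome (High, Hold), payoffs (6, 7).
If Novax leads: Labs Inc.'s best replies are Invest→Low, Hold→Low; Novax's induced payoffs 6, 1; outcome (Low, Invest), payoffs (4, 6).
Novax gets 6 moving first and 7 moving second, so Novax prefers to move second.

second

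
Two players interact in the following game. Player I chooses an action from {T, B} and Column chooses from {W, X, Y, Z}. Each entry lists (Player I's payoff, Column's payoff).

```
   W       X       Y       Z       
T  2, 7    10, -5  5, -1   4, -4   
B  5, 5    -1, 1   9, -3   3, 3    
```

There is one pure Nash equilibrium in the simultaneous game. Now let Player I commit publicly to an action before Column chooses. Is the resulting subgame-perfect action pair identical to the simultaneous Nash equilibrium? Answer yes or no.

Work backward from Column's decision.
- T → Column plays W (best of 7, -5, -1, -4); Player I gets 2.
- B → Column plays W (best of 5, 1, -3, 3); Player I gets 5.
Among 2, 5, the best is 5 at B. Subgame-perfect outcome: (B, W) with payoffs (5, 5).
For the simultaneous game, intersect best replies.
Player I's best replies: W→B; X→T; Y→B; Z→T.
Column's best replies: T→W; B→W.
The unique mutual best reply is (B, W), giving (5, 5).
Sequential outcome (B, W) coincides with the Nash profile (B, W).

yes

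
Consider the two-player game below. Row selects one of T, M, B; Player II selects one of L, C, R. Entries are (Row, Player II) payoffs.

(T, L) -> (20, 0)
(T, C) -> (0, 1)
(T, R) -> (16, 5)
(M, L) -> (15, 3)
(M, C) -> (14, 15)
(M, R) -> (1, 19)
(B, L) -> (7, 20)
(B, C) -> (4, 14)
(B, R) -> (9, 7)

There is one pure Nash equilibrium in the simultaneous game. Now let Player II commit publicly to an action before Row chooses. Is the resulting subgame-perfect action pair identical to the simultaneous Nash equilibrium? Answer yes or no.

no

Solve by backward induction (Player II leads).
- L: Row compares 20, 15, 7 and picks T; Player II would get 0.
- C: Row compares 0, 14, 4 and picks M; Player II would get 15.
- R: Row compares 16, 1, 9 and picks T; Player II would get 5.
Maximizing over 0, 15, 5, Player II chooses C. Subgame-perfect outcome: (M, C) with payoffs (14, 15).
Now find the simultaneous Nash equilibrium.
Row's best replies: L→T; C→M; R→T.
Player II's best replies: T→R; M→R; B→L.
Only (T, R) has each player best-responding; Nash payoffs (16, 5).
Sequential outcome (M, C) differs from the Nash profile (T, R).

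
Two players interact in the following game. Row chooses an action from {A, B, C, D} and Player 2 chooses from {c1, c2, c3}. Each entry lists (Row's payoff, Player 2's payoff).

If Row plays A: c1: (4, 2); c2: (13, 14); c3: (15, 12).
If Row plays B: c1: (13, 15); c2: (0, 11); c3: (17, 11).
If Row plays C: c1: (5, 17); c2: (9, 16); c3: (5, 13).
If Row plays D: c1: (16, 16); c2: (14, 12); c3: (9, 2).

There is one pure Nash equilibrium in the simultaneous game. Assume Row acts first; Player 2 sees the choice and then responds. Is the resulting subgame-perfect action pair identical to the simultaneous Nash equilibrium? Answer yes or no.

yes

Work backward from Player 2's decision.
- A → Player 2 plays c2 (best of 2, 14, 12); Row gets 13.
- B → Player 2 plays c1 (best of 15, 11, 11); Row gets 13.
- C → Player 2 plays c1 (best of 17, 16, 13); Row gets 5.
- D → Player 2 plays c1 (best of 16, 12, 2); Row gets 16.
Row's induced payoffs are 13, 13, 5, 16, so Row commits to D. Subgame-perfect outcome: (D, c1) with payoffs (16, 16).
Now find the simultaneous Nash equilibrium.
Row's best replies: c1→D; c2→D; c3→B.
Player 2's best replies: A→c2; B→c1; C→c1; D→c1.
The unique mutual best reply is (D, c1), giving (16, 16).
Sequential outcome (D, c1) coincides with the Nash profile (D, c1).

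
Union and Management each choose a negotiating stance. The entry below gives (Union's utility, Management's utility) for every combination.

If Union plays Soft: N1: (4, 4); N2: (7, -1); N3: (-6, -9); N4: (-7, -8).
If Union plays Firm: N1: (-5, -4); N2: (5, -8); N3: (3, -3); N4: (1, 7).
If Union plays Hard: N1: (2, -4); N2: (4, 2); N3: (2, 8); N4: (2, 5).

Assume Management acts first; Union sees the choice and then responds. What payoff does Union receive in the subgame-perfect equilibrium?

Backward induction with Management moving first.
- N1 → Union plays Soft (best of 4, -5, 2); Management gets 4.
- N2 → Union plays Soft (best of 7, 5, 4); Management gets -1.
- N3 → Union plays Firm (best of -6, 3, 2); Management gets -3.
- N4 → Union plays Hard (best of -7, 1, 2); Management gets 5.
Maximizing over 4, -1, -3, 5, Management chooses N4. Subgame-perfect outcome: (Hard, N4) with payoffs (2, 5).

2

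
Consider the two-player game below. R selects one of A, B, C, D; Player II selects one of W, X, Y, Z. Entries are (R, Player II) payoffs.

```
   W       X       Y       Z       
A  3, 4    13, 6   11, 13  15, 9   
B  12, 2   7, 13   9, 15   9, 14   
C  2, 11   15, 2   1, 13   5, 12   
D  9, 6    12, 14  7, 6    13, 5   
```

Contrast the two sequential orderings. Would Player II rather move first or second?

If R leads: Player II's best replies are A→Y, B→Y, C→Y, D→X; R's induced payoffs 11, 9, 1, 12; outcome (D, X), payoffs (12, 14).
If Player II leads: R's best replies are W→B, X→C, Y→A, Z→A; Player II's induced payoffs 2, 2, 13, 9; outcome (A, Y), payoffs (11, 13).
Player II gets 13 moving first and 14 moving second, so Player II prefers to move second.

second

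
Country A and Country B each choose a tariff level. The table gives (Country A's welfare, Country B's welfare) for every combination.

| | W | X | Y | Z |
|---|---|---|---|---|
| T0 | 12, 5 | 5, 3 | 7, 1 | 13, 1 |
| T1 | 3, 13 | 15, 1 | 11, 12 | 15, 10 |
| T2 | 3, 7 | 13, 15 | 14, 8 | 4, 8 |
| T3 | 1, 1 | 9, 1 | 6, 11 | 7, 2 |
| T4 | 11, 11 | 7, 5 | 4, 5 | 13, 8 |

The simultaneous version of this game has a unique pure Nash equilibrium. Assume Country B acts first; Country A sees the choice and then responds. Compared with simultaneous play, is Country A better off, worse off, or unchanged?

better off

Country A best-responds to each possible Country B move:
- W: BR = T0, leader payoff 5.
- X: BR = T1, leader payoff 1.
- Y: BR = T2, leader payoff 8.
- Z: BR = T1, leader payoff 10.
Among 5, 1, 8, 10, the best is 10 at Z. Subgame-perfect outcome: (T1, Z) with payoffs (15, 10).
For the simultaneous game, intersect best replies.
Country A's best replies: W→T0; X→T1; Y→T2; Z→T1.
Country B's best replies: T0→W; T1→W; T2→X; T3→Y; T4→W.
The unique mutual best reply is (T0, W), giving (12, 5).
Country A earns 15 sequentially versus 12 at the Nash outcome: better off.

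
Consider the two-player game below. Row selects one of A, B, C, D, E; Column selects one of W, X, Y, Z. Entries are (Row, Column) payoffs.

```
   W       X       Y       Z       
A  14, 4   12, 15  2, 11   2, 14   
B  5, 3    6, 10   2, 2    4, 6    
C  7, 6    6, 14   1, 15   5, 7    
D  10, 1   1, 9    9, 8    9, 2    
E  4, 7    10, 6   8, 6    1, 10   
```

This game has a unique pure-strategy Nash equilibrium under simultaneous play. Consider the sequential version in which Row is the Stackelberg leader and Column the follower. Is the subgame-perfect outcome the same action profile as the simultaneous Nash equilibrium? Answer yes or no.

Backward induction with Row moving first.
- A: Column compares 4, 15, 11, 14 and picks X; Row would get 12.
- B: Column compares 3, 10, 2, 6 and picks X; Row would get 6.
- C: Column compares 6, 14, 15, 7 and picks Y; Row would get 1.
- D: Column compares 1, 9, 8, 2 and picks X; Row would get 1.
- E: Column compares 7, 6, 6, 10 and picks Z; Row would get 1.
Maximizing over 12, 6, 1, 1, 1, Row chooses A. Subgame-perfect outcome: (A, X) with payoffs (12, 15).
For the simultaneous game, intersect best replies.
Row's best replies: W→A; X→A; Y→D; Z→D.
Column's best replies: A→X; B→X; C→Y; D→X; E→Z.
The unique mutual best reply is (A, X), giving (12, 15).
Sequential outcome (A, X) coincides with the Nash profile (A, X).

yes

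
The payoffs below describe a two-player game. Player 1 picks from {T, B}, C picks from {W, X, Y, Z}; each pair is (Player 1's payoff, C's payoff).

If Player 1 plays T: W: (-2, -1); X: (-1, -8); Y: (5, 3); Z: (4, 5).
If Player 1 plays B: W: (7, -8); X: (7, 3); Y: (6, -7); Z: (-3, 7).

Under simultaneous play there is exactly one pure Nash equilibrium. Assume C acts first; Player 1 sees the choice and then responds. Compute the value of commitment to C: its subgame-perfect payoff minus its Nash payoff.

Player 1 best-responds to each possible C move:
- W → Player 1 plays B (best of -2, 7); C gets -8.
- X → Player 1 plays B (best of -1, 7); C gets 3.
- Y → Player 1 plays B (best of 5, 6); C gets -7.
- Z → Player 1 plays T (best of 4, -3); C gets 5.
Maximizing over -8, 3, -7, 5, C chooses Z. Subgame-perfect outcome: (T, Z) with payoffs (4, 5).
Now find the simultaneous Nash equilibrium.
Player 1's best replies: W→B; X→B; Y→B; Z→T.
C's best replies: T→Z; B→Z.
Only (T, Z) has each player best-responding; Nash payoffs (4, 5).
C's commitment gain: 5 − 5 = 0.

0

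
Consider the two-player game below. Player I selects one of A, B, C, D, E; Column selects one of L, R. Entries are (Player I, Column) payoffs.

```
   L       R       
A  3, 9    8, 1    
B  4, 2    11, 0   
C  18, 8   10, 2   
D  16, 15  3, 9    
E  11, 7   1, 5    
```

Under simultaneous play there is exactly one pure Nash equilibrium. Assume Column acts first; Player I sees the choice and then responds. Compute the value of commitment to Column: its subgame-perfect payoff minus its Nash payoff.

0

Solve by backward induction (Column leads).
- L: Player I compares 3, 4, 18, 16, 11 and picks C; Column would get 8.
- R: Player I compares 8, 11, 10, 3, 1 and picks B; Column would get 0.
Column's induced payoffs are 8, 0, so Column commits to L. Subgame-perfect outcome: (C, L) with payoffs (18, 8).
For the simultaneous game, intersect best replies.
Player I's best replies: L→C; R→B.
Column's best replies: A→L; B→L; C→L; D→L; E→L.
Only (C, L) has each player best-responding; Nash payoffs (18, 8).
Column's commitment gain: 8 − 8 = 0.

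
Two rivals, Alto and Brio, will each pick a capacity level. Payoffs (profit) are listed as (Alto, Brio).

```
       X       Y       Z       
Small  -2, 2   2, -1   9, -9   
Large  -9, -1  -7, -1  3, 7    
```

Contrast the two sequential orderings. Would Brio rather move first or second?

second

If Alto leads: Brio's best replies are Small→X, Large→Z; Alto's induced payoffs -2, 3; outcome (Large, Z), payoffs (3, 7).
If Brio leads: Alto's best replies are X→Small, Y→Small, Z→Small; Brio's induced payoffs 2, -1, -9; outcome (Small, X), payoffs (-2, 2).
Brio gets 2 moving first and 7 moving second, so Brio prefers to move second.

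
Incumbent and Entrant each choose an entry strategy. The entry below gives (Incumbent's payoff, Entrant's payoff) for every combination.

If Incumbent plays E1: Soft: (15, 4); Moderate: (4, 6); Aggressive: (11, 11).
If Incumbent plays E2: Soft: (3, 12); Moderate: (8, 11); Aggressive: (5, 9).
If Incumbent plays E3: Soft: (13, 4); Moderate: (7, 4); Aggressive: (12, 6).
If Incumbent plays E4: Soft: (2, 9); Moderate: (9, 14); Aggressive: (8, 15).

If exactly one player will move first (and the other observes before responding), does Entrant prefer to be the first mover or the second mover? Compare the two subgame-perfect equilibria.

first

If Incumbent leads: Entrant's best replies are E1→Aggressive, E2→Soft, E3→Aggressive, E4→Aggressive; Incumbent's induced payoffs 11, 3, 12, 8; outcome (E3, Aggressive), payoffs (12, 6).
If Entrant leads: Incumbent's best replies are Soft→E1, Moderate→E4, Aggressive→E3; Entrant's induced payoffs 4, 14, 6; outcome (E4, Moderate), payoffs (9, 14).
Entrant gets 14 moving first and 6 moving second, so Entrant prefers to move first.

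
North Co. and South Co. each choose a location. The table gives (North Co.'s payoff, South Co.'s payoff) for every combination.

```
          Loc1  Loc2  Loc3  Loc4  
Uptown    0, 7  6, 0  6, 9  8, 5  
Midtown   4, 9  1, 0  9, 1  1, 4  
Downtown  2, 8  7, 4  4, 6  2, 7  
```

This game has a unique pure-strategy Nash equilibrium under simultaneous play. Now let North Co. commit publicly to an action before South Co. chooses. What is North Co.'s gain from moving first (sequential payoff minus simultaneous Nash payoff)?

2

Backward induction with North Co. moving first.
- Uptown: South Co. compares 7, 0, 9, 5 and picks Loc3; North Co. would get 6.
- Midtown: South Co. compares 9, 0, 1, 4 and picks Loc1; North Co. would get 4.
- Downtown: South Co. compares 8, 4, 6, 7 and picks Loc1; North Co. would get 2.
North Co.'s induced payoffs are 6, 4, 2, so North Co. commits to Uptown. Subgame-perfect outcome: (Uptown, Loc3) with payoffs (6, 9).
Under simultaneous play:
North Co.'s best replies: Loc1→Midtown; Loc2→Downtown; Loc3→Midtown; Loc4→Uptown.
South Co.'s best replies: Uptown→Loc3; Midtown→Loc1; Downtown→Loc1.
The unique mutual best reply is (Midtown, Loc1), giving (4, 9).
North Co.'s commitment gain: 6 − 4 = 2.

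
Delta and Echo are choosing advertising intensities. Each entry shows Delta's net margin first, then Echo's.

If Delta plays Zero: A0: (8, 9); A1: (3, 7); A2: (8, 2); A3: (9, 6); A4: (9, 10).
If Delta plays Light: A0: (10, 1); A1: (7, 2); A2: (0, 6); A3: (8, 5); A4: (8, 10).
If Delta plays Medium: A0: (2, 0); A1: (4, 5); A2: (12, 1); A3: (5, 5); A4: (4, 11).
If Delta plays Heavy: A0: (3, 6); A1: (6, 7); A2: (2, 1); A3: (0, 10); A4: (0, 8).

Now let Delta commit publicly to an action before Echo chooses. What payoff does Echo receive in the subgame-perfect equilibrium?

Backward induction with Delta moving first.
- Zero: BR = A4, leader payoff 9.
- Light: BR = A4, leader payoff 8.
- Medium: BR = A4, leader payoff 4.
- Heavy: BR = A3, leader payoff 0.
Delta's induced payoffs are 9, 8, 4, 0, so Delta commits to Zero. Subgame-perfect outcome: (Zero, A4) with payoffs (9, 10).

10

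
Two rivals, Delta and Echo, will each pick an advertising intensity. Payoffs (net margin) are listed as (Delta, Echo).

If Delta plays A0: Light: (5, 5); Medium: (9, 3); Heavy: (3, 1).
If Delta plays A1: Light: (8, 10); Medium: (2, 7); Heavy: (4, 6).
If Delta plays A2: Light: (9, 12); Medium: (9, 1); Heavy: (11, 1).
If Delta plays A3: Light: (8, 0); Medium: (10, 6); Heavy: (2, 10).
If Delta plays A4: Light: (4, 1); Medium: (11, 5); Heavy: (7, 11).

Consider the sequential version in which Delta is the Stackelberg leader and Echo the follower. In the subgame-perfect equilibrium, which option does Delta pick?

A2

Solve by backward induction (Delta leads).
- A0: Echo compares 5, 3, 1 and picks Light; Delta would get 5.
- A1: Echo compares 10, 7, 6 and picks Light; Delta would get 8.
- A2: Echo compares 12, 1, 1 and picks Light; Delta would get 9.
- A3: Echo compares 0, 6, 10 and picks Heavy; Delta would get 2.
- A4: Echo compares 1, 5, 11 and picks Heavy; Delta would get 7.
Delta's induced payoffs are 5, 8, 9, 2, 7, so Delta commits to A2. Subgame-perfect outcome: (A2, Light) with payoffs (9, 12).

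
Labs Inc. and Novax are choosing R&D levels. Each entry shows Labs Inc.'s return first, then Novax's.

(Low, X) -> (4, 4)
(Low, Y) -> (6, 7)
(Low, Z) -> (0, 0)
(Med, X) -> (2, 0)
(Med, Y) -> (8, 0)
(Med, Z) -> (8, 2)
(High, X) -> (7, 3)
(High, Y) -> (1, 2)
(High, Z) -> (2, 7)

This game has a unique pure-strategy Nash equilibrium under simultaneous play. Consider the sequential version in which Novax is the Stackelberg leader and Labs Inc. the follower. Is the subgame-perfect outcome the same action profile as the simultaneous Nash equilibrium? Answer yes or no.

no

Work backward from Labs Inc.'s decision.
- X → Labs Inc. plays High (best of 4, 2, 7); Novax gets 3.
- Y → Labs Inc. plays Med (best of 6, 8, 1); Novax gets 0.
- Z → Labs Inc. plays Med (best of 0, 8, 2); Novax gets 2.
Maximizing over 3, 0, 2, Novax chooses X. Subgame-perfect outcome: (High, X) with payoffs (7, 3).
Under simultaneous play:
Labs Inc.'s best replies: X→High; Y→Med; Z→Med.
Novax's best replies: Low→Y; Med→Z; High→Z.
Only (Med, Z) has each player best-responding; Nash payoffs (8, 2).
Sequential outcome (High, X) differs from the Nash profile (Med, Z).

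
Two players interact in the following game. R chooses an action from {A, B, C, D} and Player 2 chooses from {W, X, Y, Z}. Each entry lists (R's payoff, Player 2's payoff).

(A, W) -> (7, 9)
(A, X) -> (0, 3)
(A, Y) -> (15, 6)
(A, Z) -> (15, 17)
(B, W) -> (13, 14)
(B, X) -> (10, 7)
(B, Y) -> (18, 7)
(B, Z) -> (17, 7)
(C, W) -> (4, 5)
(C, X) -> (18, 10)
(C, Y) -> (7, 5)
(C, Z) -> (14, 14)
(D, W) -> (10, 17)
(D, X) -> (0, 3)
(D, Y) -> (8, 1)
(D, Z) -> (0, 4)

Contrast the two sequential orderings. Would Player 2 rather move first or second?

If R leads: Player 2's best replies are A→Z, B→W, C→Z, D→W; R's induced payoffs 15, 13, 14, 10; outcome (A, Z), payoffs (15, 17).
If Player 2 leads: R's best replies are W→B, X→C, Y→B, Z→B; Player 2's induced payoffs 14, 10, 7, 7; outcome (B, W), payoffs (13, 14).
Player 2 gets 14 moving first and 17 moving second, so Player 2 prefers to move second.

second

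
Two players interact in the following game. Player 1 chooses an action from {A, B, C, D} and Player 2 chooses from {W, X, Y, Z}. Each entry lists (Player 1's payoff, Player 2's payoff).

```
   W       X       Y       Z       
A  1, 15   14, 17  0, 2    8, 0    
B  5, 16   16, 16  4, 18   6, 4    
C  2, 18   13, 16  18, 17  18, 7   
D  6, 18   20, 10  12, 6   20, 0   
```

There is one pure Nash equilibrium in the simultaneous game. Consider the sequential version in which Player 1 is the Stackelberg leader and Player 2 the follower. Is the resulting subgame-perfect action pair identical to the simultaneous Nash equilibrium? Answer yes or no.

Player 2 best-responds to each possible Player 1 move:
- A: BR = X, leader payoff 14.
- B: BR = Y, leader payoff 4.
- C: BR = W, leader payoff 2.
- D: BR = W, leader payoff 6.
Player 1's induced payoffs are 14, 4, 2, 6, so Player 1 commits to A. Subgame-perfect outcome: (A, X) with payoffs (14, 17).
For the simultaneous game, intersect best replies.
Player 1's best replies: W→D; X→D; Y→C; Z→D.
Player 2's best replies: A→X; B→Y; C→W; D→W.
The unique mutual best reply is (D, W), giving (6, 18).
Sequential outcome (A, X) differs from the Nash profile (D, W).

no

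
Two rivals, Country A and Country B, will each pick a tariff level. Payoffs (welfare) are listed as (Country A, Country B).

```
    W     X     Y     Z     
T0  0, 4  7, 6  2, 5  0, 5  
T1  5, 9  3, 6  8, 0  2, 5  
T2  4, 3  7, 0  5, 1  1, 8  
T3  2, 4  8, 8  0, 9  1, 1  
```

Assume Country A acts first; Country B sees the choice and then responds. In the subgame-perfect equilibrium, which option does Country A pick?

T0

Country B best-responds to each possible Country A move:
- T0: BR = X, leader payoff 7.
- T1: BR = W, leader payoff 5.
- T2: BR = Z, leader payoff 1.
- T3: BR = Y, leader payoff 0.
Country A's induced payoffs are 7, 5, 1, 0, so Country A commits to T0. Subgame-perfect outcome: (T0, X) with payoffs (7, 6).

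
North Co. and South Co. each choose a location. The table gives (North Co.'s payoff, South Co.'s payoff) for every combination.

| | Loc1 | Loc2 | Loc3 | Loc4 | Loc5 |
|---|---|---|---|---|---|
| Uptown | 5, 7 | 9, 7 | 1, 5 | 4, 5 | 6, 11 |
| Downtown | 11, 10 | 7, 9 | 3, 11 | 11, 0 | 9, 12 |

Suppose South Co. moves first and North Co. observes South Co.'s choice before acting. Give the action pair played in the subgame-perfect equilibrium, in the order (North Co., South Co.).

Work backward from North Co.'s decision.
- Loc1: BR = Downtown, leader payoff 10.
- Loc2: BR = Uptown, leader payoff 7.
- Loc3: BR = Downtown, leader payoff 11.
- Loc4: BR = Downtown, leader payoff 0.
- Loc5: BR = Downtown, leader payoff 12.
South Co.'s induced payoffs are 10, 7, 11, 0, 12, so South Co. commits to Loc5. Subgame-perfect outcome: (Downtown, Loc5) with payoffs (9, 12).

(Downtown, Loc5)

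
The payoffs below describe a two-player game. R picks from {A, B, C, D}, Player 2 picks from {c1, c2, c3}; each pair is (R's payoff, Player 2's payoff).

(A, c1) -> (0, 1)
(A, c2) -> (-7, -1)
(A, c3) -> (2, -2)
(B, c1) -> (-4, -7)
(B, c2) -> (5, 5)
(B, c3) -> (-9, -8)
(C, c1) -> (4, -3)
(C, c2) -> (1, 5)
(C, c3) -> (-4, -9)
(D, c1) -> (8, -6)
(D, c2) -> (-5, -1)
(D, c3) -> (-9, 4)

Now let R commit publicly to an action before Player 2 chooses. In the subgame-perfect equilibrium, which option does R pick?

B

Solve by backward induction (R leads).
- A → Player 2 plays c1 (best of 1, -1, -2); R gets 0.
- B → Player 2 plays c2 (best of -7, 5, -8); R gets 5.
- C → Player 2 plays c2 (best of -3, 5, -9); R gets 1.
- D → Player 2 plays c3 (best of -6, -1, 4); R gets -9.
Among 0, 5, 1, -9, the best is 5 at B. Subgame-perfect outcome: (B, c2) with payoffs (5, 5).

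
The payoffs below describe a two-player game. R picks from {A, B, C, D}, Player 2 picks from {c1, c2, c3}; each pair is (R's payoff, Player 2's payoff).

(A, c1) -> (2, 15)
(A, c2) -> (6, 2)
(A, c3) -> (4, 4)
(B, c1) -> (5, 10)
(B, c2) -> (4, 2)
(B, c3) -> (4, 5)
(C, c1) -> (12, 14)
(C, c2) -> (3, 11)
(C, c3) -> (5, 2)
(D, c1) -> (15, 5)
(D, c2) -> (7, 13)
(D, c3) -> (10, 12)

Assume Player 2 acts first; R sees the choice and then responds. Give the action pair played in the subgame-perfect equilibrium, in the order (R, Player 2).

(D, c2)

Backward induction with Player 2 moving first.
- c1: BR = D, leader payoff 5.
- c2: BR = D, leader payoff 13.
- c3: BR = D, leader payoff 12.
Player 2's induced payoffs are 5, 13, 12, so Player 2 commits to c2. Subgame-perfect outcome: (D, c2) with payoffs (7, 13).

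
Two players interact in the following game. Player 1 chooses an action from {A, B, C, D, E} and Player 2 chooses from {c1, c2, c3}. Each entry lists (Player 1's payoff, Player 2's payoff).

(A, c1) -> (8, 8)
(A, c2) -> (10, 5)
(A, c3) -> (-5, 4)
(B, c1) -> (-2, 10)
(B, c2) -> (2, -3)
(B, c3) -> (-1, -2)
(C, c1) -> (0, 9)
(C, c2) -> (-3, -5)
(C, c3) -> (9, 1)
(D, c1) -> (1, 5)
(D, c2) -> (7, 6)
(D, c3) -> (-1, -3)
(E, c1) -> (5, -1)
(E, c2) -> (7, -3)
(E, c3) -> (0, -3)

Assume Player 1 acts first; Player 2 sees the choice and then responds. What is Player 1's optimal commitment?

A

Solve by backward induction (Player 1 leads).
- A → Player 2 plays c1 (best of 8, 5, 4); Player 1 gets 8.
- B → Player 2 plays c1 (best of 10, -3, -2); Player 1 gets -2.
- C → Player 2 plays c1 (best of 9, -5, 1); Player 1 gets 0.
- D → Player 2 plays c2 (best of 5, 6, -3); Player 1 gets 7.
- E → Player 2 plays c1 (best of -1, -3, -3); Player 1 gets 5.
Player 1's induced payoffs are 8, -2, 0, 7, 5, so Player 1 commits to A. Subgame-perfect outcome: (A, c1) with payoffs (8, 8).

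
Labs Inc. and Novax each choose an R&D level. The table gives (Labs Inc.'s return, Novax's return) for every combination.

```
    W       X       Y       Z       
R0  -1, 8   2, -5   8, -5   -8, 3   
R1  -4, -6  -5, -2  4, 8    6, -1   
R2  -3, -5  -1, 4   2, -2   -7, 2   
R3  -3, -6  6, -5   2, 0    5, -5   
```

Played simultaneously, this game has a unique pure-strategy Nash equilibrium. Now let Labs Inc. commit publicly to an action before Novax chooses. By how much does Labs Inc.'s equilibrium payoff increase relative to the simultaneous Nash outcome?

5

Novax best-responds to each possible Labs Inc. move:
- R0: BR = W, leader payoff -1.
- R1: BR = Y, leader payoff 4.
- R2: BR = X, leader payoff -1.
- R3: BR = Y, leader payoff 2.
Maximizing over -1, 4, -1, 2, Labs Inc. chooses R1. Subgame-perfect outcome: (R1, Y) with payoffs (4, 8).
Now find the simultaneous Nash equilibrium.
Labs Inc.'s best replies: W→R0; X→R3; Y→R0; Z→R1.
Novax's best replies: R0→W; R1→Y; R2→X; R3→Y.
Only (R0, W) has each player best-responding; Nash payoffs (-1, 8).
Labs Inc.'s commitment gain: 4 − -1 = 5.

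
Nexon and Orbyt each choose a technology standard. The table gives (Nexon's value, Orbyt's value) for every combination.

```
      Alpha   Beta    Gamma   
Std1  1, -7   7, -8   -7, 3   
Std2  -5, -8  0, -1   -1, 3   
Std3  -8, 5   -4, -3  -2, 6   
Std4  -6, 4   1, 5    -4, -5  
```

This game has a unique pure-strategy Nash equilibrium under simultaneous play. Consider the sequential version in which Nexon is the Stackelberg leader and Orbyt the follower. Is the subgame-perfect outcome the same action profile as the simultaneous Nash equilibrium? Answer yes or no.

Work backward from Orbyt's decision.
- Std1: BR = Gamma, leader payoff -7.
- Std2: BR = Gamma, leader payoff -1.
- Std3: BR = Gamma, leader payoff -2.
- Std4: BR = Beta, leader payoff 1.
Nexon's induced payoffs are -7, -1, -2, 1, so Nexon commits to Std4. Subgame-perfect outcome: (Std4, Beta) with payoffs (1, 5).
For the simultaneous game, intersect best replies.
Nexon's best replies: Alpha→Std1; Beta→Std1; Gamma→Std2.
Orbyt's best replies: Std1→Gamma; Std2→Gamma; Std3→Gamma; Std4→Beta.
The unique mutual best reply is (Std2, Gamma), giving (-1, 3).
Sequential outcome (Std4, Beta) differs from the Nash profile (Std2, Gamma).

no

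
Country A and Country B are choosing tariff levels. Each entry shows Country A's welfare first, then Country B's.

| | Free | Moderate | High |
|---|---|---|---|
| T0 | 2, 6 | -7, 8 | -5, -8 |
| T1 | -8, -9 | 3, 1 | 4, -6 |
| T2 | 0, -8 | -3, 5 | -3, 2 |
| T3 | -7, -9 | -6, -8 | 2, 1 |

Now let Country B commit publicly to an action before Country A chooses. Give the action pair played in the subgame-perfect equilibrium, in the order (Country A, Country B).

Backward induction with Country B moving first.
- Free: Country A compares 2, -8, 0, -7 and picks T0; Country B would get 6.
- Moderate: Country A compares -7, 3, -3, -6 and picks T1; Country B would get 1.
- High: Country A compares -5, 4, -3, 2 and picks T1; Country B would get -6.
Country B's induced payoffs are 6, 1, -6, so Country B commits to Free. Subgame-perfect outcome: (T0, Free) with payoffs (2, 6).

(T0, Free)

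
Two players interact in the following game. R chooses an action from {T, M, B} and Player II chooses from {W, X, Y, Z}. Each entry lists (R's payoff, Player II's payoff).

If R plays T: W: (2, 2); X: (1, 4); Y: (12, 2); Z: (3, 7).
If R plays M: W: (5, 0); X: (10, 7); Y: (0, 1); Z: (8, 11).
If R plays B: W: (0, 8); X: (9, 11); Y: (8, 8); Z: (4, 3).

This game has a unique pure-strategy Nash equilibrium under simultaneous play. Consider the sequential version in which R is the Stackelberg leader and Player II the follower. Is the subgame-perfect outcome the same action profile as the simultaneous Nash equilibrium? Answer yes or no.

Solve by backward induction (R leads).
- T: Player II compares 2, 4, 2, 7 and picks Z; R would get 3.
- M: Player II compares 0, 7, 1, 11 and picks Z; R would get 8.
- B: Player II compares 8, 11, 8, 3 and picks X; R would get 9.
R's induced payoffs are 3, 8, 9, so R commits to B. Subgame-perfect outcome: (B, X) with payoffs (9, 11).
Now find the simultaneous Nash equilibrium.
R's best replies: W→M; X→M; Y→T; Z→M.
Player II's best replies: T→Z; M→Z; B→X.
Only (M, Z) has each player best-responding; Nash payoffs (8, 11).
Sequential outcome (B, X) differs from the Nash profile (M, Z).

no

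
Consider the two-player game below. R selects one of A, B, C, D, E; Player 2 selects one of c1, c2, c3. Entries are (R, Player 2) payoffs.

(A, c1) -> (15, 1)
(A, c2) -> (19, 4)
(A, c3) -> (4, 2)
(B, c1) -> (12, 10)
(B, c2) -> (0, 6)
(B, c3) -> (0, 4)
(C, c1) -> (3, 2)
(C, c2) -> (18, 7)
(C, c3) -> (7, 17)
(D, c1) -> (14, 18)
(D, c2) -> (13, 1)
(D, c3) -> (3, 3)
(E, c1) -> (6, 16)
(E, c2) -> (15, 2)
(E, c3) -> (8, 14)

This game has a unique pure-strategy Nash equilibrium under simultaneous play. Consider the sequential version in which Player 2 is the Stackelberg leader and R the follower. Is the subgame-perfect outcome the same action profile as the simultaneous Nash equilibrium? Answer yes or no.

Backward induction with Player 2 moving first.
- c1: R compares 15, 12, 3, 14, 6 and picks A; Player 2 would get 1.
- c2: R compares 19, 0, 18, 13, 15 and picks A; Player 2 would get 4.
- c3: R compares 4, 0, 7, 3, 8 and picks E; Player 2 would get 14.
Player 2's induced payoffs are 1, 4, 14, so Player 2 commits to c3. Subgame-perfect outcome: (E, c3) with payoffs (8, 14).
Under simultaneous play:
R's best replies: c1→A; c2→A; c3→E.
Player 2's best replies: A→c2; B→c1; C→c3; D→c1; E→c1.
Only (A, c2) has each player best-responding; Nash payoffs (19, 4).
Sequential outcome (E, c3) differs from the Nash profile (A, c2).

no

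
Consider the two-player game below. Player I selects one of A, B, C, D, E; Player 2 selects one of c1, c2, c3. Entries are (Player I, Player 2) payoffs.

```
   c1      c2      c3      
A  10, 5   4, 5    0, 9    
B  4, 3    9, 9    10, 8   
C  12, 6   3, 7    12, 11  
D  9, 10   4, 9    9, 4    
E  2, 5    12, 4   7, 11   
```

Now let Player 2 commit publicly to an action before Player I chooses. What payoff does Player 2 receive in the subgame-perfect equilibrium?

11

Backward induction with Player 2 moving first.
- c1: BR = C, leader payoff 6.
- c2: BR = E, leader payoff 4.
- c3: BR = C, leader payoff 11.
Player 2's induced payoffs are 6, 4, 11, so Player 2 commits to c3. Subgame-perfect outcome: (C, c3) with payoffs (12, 11).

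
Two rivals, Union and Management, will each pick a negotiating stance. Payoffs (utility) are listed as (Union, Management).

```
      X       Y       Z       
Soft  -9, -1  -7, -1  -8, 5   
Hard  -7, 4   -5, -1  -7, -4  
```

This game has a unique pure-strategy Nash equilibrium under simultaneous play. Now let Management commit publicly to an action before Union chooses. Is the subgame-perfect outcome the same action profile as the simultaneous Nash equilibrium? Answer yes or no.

Work backward from Union's decision.
- X: BR = Hard, leader payoff 4.
- Y: BR = Hard, leader payoff -1.
- Z: BR = Hard, leader payoff -4.
Among 4, -1, -4, the best is 4 at X. Subgame-perfect outcome: (Hard, X) with payoffs (-7, 4).
Under simultaneous play:
Union's best replies: X→Hard; Y→Hard; Z→Hard.
Management's best replies: Soft→Z; Hard→X.
The unique mutual best reply is (Hard, X), giving (-7, 4).
Sequential outcome (Hard, X) coincides with the Nash profile (Hard, X).

yes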